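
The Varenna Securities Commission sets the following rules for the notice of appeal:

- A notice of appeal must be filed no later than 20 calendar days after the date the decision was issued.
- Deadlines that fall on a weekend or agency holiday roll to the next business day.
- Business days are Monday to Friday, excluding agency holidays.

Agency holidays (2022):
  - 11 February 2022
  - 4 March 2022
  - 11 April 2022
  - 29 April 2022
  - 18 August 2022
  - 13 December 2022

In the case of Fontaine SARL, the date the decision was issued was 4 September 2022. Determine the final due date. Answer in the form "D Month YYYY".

From 4 September 2022, 20 calendar days later is 24 September 2022.
24 September 2022 is a Saturday, so it moves to the next business day, 26 September 2022 (Monday).
So the filing is due 26 September 2022.

26 September 2022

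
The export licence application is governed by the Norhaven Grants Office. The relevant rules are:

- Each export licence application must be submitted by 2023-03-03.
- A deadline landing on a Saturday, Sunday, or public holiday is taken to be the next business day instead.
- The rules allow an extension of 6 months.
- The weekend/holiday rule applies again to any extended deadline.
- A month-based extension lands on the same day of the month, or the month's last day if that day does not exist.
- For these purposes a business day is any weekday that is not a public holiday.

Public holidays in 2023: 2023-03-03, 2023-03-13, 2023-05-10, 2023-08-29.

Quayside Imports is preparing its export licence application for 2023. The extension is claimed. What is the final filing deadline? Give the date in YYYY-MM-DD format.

2023-09-06

Start from the fixed due date, 2023-03-03.
Because 2023-03-03 is a listed holiday, the deadline becomes 2023-03-06 (Monday).
Applying the 6 months extension: 6 months after 2023-03-06 is 2023-09-06.
2023-09-06 falls on a Wednesday, which is a business day, so no adjustment is needed.
So the filing is due 2023-09-06.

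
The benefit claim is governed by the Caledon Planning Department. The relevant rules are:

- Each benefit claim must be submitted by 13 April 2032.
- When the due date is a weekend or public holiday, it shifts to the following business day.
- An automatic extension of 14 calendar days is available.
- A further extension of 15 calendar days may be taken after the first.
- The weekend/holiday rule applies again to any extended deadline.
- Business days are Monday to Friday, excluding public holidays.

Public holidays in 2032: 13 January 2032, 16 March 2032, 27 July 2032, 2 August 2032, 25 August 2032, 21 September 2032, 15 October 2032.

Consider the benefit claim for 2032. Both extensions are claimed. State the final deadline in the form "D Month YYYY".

Start from the fixed due date, 13 April 2032.
Since 13 April 2032 is a Tuesday and not a holiday, the date is unchanged.
Add the 14 calendar-day extension to 13 April 2032: 27 April 2032.
Since 27 April 2032 is a Tuesday and not a holiday, the date is unchanged.
With the 15-day extension, 27 April 2032 becomes 12 May 2032.
12 May 2032 is a Wednesday and not a listed holiday, so it stands.
Final deadline: 12 May 2032.

12 May 2032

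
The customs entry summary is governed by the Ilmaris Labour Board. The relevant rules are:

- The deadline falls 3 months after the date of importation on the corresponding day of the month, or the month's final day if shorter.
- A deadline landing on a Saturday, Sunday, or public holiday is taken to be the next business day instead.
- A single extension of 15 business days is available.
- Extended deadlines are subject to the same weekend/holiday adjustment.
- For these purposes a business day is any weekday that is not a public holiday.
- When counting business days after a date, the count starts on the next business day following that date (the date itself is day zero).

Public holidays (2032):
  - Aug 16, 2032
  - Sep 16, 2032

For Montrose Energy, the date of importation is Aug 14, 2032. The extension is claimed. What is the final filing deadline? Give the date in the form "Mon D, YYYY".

Moving 3 months forward from Aug 14, 2032 on the corresponding day gives Nov 14, 2032.
Nov 14, 2032 falls on a Sunday. Rolling to the next business day gives Nov 15, 2032, a Monday.
Counting 15 further business days from Nov 15, 2032 reaches Dec 6, 2032.
Dec 6, 2032 falls on a Monday, which is a business day, so no adjustment is needed.
Deadline: Dec 6, 2032.

Dec 6, 2032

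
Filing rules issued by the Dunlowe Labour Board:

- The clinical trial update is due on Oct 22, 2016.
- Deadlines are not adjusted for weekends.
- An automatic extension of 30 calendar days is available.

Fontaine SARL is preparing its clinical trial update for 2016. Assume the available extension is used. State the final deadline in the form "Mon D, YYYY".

Start from the fixed due date, Oct 22, 2016.
Oct 22, 2016 is a Saturday; no weekend or holiday adjustment applies.
The 30-calendar-day extension moves the deadline from Oct 22, 2016 to Nov 21, 2016.
No adjustment is made for weekends or holidays, so Nov 21, 2016 stands.
Final deadline: Nov 21, 2016.

Nov 21, 2016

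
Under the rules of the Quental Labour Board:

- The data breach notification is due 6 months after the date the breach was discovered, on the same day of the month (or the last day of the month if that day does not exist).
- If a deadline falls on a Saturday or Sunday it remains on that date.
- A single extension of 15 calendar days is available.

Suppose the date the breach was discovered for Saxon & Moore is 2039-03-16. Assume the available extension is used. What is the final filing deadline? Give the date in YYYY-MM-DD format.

Moving 6 months forward from 2039-03-16 on the corresponding day gives 2039-09-16.
2039-09-16 is a Friday; no weekend or holiday adjustment applies.
Add the 15 calendar-day extension to 2039-09-16: 2039-10-01.
2039-10-01 falls on a Saturday. The rules make no weekend/holiday allowance, so it remains 2039-10-01.
Final deadline: 2039-10-01.

2039-10-01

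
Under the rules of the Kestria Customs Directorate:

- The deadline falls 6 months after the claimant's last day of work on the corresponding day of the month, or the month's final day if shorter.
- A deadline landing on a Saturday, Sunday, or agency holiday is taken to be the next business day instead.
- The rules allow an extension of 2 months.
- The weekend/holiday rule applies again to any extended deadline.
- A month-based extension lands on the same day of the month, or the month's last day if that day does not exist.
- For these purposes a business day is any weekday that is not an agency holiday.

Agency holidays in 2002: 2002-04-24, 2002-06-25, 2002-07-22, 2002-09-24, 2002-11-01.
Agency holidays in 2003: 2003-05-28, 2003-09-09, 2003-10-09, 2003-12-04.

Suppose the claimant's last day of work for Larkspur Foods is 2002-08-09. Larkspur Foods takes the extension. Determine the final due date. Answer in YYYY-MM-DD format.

6 months from 2002-08-09 is 2003-02-09.
Because 2003-02-09 is a Sunday, the deadline becomes 2003-02-10 (Monday).
Add 2 months to 2003-02-10: 2003-04-10.
Since 2003-04-10 is a Thursday and not a holiday, the date is unchanged.
The final due date is 2003-04-10.

2003-04-10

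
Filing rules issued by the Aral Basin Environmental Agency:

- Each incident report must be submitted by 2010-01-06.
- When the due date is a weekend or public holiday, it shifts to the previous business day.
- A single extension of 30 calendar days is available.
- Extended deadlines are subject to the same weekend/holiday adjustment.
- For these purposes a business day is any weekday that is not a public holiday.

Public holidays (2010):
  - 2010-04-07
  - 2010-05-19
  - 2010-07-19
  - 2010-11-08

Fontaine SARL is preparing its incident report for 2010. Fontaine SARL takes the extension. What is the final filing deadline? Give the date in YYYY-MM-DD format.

2010-02-05

The statutory due date is 2010-01-06.
2010-01-06 (Wednesday) is already a business day.
The 30-calendar-day extension moves the deadline from 2010-01-06 to 2010-02-05.
2010-02-05 (Friday) is already a business day.
So the filing is due 2010-02-05.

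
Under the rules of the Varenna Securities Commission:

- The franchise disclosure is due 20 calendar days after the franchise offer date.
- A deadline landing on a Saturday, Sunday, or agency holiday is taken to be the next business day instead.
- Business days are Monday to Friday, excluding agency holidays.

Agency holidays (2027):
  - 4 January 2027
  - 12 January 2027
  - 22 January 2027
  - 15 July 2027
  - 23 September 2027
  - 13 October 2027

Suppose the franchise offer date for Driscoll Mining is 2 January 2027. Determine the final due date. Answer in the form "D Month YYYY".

Adding 20 calendar days to 2 January 2027 gives 22 January 2027.
22 January 2027 falls on a listed holiday. Rolling to the next business day gives 25 January 2027, a Monday.
Final deadline: 25 January 2027.

25 January 2027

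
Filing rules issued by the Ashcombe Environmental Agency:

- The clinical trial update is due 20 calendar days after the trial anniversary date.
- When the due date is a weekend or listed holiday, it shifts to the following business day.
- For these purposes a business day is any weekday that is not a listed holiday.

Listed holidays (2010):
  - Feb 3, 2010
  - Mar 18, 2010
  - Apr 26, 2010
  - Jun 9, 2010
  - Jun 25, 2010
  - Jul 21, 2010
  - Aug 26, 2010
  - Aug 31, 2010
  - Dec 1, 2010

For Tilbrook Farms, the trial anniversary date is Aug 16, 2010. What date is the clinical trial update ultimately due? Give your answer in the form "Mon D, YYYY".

20 calendar days after Aug 16, 2010 is Sep 5, 2010.
Sep 5, 2010 is a Sunday, so it moves to the next business day, Sep 6, 2010 (Monday).
The final due date is Sep 6, 2010.

Sep 6, 2010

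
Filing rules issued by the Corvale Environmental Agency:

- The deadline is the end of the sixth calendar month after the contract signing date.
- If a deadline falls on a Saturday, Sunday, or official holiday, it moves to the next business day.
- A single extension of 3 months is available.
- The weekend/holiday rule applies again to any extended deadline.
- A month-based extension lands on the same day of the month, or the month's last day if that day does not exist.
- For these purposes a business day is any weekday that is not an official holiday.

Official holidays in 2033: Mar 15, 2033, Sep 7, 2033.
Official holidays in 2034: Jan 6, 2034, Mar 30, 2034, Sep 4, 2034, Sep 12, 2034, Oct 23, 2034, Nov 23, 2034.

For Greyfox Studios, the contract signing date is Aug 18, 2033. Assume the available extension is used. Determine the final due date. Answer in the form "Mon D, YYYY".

May 29, 2034

The sixth month after Aug 18, 2033 is February 2034, whose last day is Feb 28, 2034.
Feb 28, 2034 (Tuesday) is already a business day.
Add 3 months to Feb 28, 2034: May 28, 2034.
May 28, 2034 is a Sunday; the next business day is May 29, 2034 (Monday).
So the filing is due May 29, 2034.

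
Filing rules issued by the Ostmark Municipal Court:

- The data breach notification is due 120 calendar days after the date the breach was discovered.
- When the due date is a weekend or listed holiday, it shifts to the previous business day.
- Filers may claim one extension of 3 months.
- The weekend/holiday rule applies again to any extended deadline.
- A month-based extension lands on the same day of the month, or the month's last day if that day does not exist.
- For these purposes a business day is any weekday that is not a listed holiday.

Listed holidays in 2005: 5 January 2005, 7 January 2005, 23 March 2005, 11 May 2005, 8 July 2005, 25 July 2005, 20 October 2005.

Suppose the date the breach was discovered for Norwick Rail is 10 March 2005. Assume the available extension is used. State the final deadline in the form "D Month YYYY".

From 10 March 2005, 120 calendar days later is 8 July 2005.
8 July 2005 is a listed holiday, so it moves to the preceding business day, 7 July 2005 (Thursday).
Applying the 3 months extension: 3 months after 7 July 2005 is 7 October 2005.
7 October 2005 is a Friday and not a listed holiday, so it stands.
The final due date is 7 October 2005.

7 October 2005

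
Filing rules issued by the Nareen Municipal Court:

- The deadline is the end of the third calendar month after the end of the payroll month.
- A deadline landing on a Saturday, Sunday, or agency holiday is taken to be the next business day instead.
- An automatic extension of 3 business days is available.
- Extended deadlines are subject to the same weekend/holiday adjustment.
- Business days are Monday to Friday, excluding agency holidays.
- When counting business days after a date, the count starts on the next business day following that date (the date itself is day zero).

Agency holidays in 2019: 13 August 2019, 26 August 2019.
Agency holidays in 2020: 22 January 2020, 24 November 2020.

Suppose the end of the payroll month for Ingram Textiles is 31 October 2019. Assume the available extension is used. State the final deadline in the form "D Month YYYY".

The third month after 31 October 2019 is January 2020, whose last day is 31 January 2020.
Since 31 January 2020 is a Friday and not a holiday, the date is unchanged.
Counting 3 further business days from 31 January 2020 reaches 5 February 2020.
5 February 2020 (Wednesday) is already a business day.
So the filing is due 5 February 2020.

5 February 2020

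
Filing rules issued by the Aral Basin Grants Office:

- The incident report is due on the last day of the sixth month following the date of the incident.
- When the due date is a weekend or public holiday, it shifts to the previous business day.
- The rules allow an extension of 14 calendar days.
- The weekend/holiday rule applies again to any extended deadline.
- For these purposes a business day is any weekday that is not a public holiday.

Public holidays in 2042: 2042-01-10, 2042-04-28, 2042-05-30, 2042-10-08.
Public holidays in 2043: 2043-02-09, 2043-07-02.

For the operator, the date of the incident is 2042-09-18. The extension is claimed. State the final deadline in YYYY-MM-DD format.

2043-04-14

6 months after 2042-09-18 falls in March 2043; the last day of that month is 2043-03-31.
2043-03-31 is a Tuesday and not a listed holiday, so it stands.
The 14-calendar-day extension moves the deadline from 2043-03-31 to 2043-04-14.
2043-04-14 is a Tuesday and not a listed holiday, so it stands.
Deadline: 2043-04-14.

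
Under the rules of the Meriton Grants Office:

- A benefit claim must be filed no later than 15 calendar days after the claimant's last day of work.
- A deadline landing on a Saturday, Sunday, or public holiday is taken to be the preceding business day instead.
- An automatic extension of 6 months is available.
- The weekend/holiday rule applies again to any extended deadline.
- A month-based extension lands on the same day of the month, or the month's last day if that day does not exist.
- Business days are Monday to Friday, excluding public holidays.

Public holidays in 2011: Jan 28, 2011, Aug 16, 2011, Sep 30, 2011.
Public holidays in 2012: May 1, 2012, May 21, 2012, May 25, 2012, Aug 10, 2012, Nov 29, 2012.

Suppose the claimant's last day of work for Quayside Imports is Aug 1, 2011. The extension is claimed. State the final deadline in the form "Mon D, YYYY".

Feb 15, 2012

15 calendar days after Aug 1, 2011 is Aug 16, 2011.
Aug 16, 2011 falls on a listed holiday. Rolling to the preceding business day gives Aug 15, 2011, a Monday.
Applying the 6 months extension: 6 months after Aug 15, 2011 is Feb 15, 2012.
Feb 15, 2012 (Wednesday) is already a business day.
So the filing is due Feb 15, 2012.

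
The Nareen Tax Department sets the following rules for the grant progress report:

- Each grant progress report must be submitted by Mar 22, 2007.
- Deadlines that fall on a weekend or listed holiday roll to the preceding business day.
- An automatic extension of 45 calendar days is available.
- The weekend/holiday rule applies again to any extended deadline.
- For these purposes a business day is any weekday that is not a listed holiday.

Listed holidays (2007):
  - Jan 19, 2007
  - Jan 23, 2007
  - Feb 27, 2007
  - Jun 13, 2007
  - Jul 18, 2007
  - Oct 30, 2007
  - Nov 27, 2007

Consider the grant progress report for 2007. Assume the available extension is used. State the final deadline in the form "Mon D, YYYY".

The statutory due date is Mar 22, 2007.
Mar 22, 2007 is a Thursday and not a listed holiday, so it stands.
Add the 45 calendar-day extension to Mar 22, 2007: May 6, 2007.
May 6, 2007 falls on a Sunday. Rolling to the preceding business day gives May 4, 2007, a Friday.
The final due date is May 4, 2007.

May 4, 2007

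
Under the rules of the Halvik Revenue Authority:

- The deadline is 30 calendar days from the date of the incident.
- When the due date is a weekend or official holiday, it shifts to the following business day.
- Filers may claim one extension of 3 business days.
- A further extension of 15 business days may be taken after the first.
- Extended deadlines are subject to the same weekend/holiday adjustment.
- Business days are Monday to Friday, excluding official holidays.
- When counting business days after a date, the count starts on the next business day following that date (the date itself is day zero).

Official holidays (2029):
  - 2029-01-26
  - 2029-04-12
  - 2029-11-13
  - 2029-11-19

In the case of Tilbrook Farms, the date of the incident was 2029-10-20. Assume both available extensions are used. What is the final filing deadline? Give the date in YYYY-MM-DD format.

Adding 30 calendar days to 2029-10-20 gives 2029-11-19.
2029-11-19 is a listed holiday; the next business day is 2029-11-20 (Tuesday).
The 3-business-day extension runs from 2029-11-20 to 2029-11-23.
Since 2029-11-23 is a Friday and not a holiday, the date is unchanged.
Applying the 15-business-day extension: 15 business days after 2029-11-23 is 2029-12-14.
2029-12-14 (Friday) is already a business day.
Final deadline: 2029-12-14.

2029-12-14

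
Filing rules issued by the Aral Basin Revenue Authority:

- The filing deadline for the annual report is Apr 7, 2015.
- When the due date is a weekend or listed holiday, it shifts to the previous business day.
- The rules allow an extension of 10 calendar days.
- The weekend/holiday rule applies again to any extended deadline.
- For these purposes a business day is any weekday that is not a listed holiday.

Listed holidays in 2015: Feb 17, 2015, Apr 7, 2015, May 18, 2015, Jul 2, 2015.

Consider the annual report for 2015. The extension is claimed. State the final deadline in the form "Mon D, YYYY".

Apr 16, 2015

Start from the fixed due date, Apr 7, 2015.
Apr 7, 2015 falls on a listed holiday. Rolling to the preceding business day gives Apr 6, 2015, a Monday.
Add the 10 calendar-day extension to Apr 6, 2015: Apr 16, 2015.
Since Apr 16, 2015 is a Thursday and not a holiday, the date is unchanged.
Final deadline: Apr 16, 2015.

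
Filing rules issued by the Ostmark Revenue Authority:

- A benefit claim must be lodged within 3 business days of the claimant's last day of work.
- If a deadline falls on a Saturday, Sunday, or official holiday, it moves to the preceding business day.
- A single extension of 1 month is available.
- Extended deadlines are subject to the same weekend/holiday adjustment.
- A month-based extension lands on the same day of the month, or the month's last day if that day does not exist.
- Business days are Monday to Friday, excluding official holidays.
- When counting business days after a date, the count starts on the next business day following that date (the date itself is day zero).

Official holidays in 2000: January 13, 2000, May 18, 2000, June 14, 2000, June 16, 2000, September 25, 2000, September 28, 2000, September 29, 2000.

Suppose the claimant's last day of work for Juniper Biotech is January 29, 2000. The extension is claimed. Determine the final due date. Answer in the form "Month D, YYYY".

Starting the day after January 29, 2000 and counting 3 business days lands on February 2, 2000.
Since February 2, 2000 is a Wednesday and not a holiday, the date is unchanged.
The 1 month extension carries February 2, 2000 to March 2, 2000.
Since March 2, 2000 is a Thursday and not a holiday, the date is unchanged.
The final due date is March 2, 2000.

March 2, 2000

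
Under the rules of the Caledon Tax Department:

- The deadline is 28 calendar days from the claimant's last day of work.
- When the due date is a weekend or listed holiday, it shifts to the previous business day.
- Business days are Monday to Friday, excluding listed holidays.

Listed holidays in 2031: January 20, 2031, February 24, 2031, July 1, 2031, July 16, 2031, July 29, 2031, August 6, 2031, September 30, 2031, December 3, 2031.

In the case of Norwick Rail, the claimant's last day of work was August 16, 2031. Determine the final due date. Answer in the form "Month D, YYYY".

Trigger date August 16, 2031 + 28 calendar days = September 13, 2031.
September 13, 2031 falls on a Saturday. Rolling to the preceding business day gives September 12, 2031, a Friday.
The final due date is September 12, 2031.

September 12, 2031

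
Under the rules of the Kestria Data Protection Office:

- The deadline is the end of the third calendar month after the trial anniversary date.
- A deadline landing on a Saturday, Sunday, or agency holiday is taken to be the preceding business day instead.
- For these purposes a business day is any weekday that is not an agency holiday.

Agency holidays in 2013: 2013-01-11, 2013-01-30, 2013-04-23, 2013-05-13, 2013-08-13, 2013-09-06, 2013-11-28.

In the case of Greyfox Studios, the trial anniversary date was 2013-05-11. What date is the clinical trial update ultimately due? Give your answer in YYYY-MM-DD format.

The third month after 2013-05-11 is August 2013, whose last day is 2013-08-31.
2013-08-31 is a Saturday; the preceding business day is 2013-08-30 (Friday).
Final deadline: 2013-08-30.

2013-08-30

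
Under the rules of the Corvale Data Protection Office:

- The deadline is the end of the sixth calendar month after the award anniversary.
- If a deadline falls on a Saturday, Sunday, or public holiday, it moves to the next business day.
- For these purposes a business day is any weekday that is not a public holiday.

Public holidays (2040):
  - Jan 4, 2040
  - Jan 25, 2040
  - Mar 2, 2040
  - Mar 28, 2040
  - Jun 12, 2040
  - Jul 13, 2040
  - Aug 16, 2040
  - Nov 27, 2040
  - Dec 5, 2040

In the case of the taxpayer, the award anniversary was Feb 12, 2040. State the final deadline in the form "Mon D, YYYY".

6 months after Feb 12, 2040 falls in August 2040; the last day of that month is Aug 31, 2040.
Aug 31, 2040 (Friday) is already a business day.
Deadline: Aug 31, 2040.

Aug 31, 2040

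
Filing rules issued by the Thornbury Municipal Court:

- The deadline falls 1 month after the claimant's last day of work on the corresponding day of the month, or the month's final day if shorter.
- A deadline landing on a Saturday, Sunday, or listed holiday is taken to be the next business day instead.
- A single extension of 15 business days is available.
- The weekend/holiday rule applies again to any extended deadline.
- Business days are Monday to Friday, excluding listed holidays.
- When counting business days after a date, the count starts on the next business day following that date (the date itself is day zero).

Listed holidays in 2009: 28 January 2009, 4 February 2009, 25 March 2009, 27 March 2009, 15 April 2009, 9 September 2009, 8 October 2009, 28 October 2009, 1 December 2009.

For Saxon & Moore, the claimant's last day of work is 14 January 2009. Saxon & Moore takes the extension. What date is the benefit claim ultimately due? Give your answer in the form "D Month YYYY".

Moving 1 month forward from 14 January 2009 on the corresponding day gives 14 February 2009.
14 February 2009 is a Saturday, so it moves to the next business day, 16 February 2009 (Monday).
The 15-business-day extension runs from 16 February 2009 to 9 March 2009.
Since 9 March 2009 is a Monday and not a holiday, the date is unchanged.
So the filing is due 9 March 2009.

9 March 2009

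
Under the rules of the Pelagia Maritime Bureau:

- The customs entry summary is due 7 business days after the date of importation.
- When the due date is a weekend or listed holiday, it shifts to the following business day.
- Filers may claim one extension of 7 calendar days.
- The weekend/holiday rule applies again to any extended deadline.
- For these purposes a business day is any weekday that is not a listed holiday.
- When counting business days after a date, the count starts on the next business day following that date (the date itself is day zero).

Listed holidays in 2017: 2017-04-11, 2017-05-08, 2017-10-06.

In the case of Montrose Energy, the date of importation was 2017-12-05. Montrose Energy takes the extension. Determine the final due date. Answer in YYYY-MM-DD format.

7 business days after 2017-12-05, excluding weekends and holidays, is 2017-12-14.
Since 2017-12-14 is a Thursday and not a holiday, the date is unchanged.
Applying the 7-calendar-day extension: 2017-12-14 + 7 days = 2017-12-21.
2017-12-21 falls on a Thursday, which is a business day, so no adjustment is needed.
The final due date is 2017-12-21.

2017-12-21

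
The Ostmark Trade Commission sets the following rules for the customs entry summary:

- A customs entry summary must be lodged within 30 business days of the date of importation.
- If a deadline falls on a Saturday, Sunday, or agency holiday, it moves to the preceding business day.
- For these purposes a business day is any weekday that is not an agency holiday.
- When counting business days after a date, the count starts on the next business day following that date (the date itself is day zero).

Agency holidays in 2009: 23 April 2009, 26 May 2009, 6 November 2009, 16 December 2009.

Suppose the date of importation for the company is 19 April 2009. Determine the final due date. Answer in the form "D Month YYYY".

Starting the day after 19 April 2009 and counting 30 business days lands on 2 June 2009.
2 June 2009 (Tuesday) is already a business day.
Final deadline: 2 June 2009.

2 June 2009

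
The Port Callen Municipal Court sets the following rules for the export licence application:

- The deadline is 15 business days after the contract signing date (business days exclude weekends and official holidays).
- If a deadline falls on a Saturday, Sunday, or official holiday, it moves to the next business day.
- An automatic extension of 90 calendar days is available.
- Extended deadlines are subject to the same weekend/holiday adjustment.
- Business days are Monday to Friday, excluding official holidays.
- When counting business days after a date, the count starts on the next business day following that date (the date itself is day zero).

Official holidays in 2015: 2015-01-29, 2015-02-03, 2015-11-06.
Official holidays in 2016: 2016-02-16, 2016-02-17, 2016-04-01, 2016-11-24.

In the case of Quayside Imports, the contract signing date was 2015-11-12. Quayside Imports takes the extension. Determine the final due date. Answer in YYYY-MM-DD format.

Starting the day after 2015-11-12 and counting 15 business days lands on 2015-12-03.
2015-12-03 falls on a Thursday, which is a business day, so no adjustment is needed.
Applying the 90-calendar-day extension: 2015-12-03 + 90 days = 2016-03-02.
2016-03-02 is a Wednesday and not a listed holiday, so it stands.
So the filing is due 2016-03-02.

2016-03-02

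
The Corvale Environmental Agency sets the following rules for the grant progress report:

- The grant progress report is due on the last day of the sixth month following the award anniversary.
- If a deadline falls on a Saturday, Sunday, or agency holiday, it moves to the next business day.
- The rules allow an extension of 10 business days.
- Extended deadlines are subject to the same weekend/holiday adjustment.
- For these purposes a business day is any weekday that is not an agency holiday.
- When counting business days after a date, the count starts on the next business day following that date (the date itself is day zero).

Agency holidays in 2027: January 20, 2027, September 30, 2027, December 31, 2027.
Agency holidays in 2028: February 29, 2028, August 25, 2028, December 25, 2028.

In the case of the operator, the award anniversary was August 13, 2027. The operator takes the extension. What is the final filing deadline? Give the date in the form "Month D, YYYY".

March 15, 2028

The sixth month after August 13, 2027 is February 2028, whose last day is February 29, 2028.
Because February 29, 2028 is a listed holiday, the deadline becomes March 1, 2028 (Wednesday).
The 10-business-day extension runs from March 1, 2028 to March 15, 2028.
March 15, 2028 falls on a Wednesday, which is a business day, so no adjustment is needed.
Deadline: March 15, 2028.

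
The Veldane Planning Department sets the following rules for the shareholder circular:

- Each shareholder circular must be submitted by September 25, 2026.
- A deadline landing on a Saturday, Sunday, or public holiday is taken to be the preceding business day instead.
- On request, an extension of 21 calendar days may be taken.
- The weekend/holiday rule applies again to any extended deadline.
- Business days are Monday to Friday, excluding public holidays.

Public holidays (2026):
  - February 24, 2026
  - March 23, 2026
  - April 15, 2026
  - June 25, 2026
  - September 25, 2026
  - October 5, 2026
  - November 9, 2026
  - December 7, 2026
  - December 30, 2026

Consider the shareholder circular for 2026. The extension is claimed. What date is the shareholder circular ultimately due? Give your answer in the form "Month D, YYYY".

The statutory due date is September 25, 2026.
September 25, 2026 falls on a listed holiday. Rolling to the preceding business day gives September 24, 2026, a Thursday.
Applying the 21-calendar-day extension: September 24, 2026 + 21 days = October 15, 2026.
October 15, 2026 (Thursday) is already a business day.
The final due date is October 15, 2026.

October 15, 2026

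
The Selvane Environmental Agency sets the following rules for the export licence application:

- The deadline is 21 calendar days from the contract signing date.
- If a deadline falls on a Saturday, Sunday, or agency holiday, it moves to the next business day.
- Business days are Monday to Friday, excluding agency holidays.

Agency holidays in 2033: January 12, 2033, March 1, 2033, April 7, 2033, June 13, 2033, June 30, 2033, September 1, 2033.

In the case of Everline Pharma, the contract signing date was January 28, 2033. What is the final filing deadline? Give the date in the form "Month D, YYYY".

Trigger date January 28, 2033 + 21 calendar days = February 18, 2033.
Since February 18, 2033 is a Friday and not a holiday, the date is unchanged.
Deadline: February 18, 2033.

February 18, 2033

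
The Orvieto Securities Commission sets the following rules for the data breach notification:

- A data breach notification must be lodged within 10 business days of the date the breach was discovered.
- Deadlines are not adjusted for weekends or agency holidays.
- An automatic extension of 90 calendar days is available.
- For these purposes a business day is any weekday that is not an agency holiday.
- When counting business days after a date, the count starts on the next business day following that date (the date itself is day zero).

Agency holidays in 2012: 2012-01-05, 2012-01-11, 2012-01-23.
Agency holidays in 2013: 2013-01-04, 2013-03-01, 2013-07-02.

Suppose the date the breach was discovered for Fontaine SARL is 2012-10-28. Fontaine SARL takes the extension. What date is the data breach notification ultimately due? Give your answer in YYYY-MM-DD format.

2013-02-07

Starting the day after 2012-10-28 and counting 10 business days lands on 2012-11-09.
No adjustment is made for weekends or holidays, so 2012-11-09 stands.
The 90-calendar-day extension moves the deadline from 2012-11-09 to 2013-02-07.
2013-02-07 is a Thursday; no weekend or holiday adjustment applies.
The final due date is 2013-02-07.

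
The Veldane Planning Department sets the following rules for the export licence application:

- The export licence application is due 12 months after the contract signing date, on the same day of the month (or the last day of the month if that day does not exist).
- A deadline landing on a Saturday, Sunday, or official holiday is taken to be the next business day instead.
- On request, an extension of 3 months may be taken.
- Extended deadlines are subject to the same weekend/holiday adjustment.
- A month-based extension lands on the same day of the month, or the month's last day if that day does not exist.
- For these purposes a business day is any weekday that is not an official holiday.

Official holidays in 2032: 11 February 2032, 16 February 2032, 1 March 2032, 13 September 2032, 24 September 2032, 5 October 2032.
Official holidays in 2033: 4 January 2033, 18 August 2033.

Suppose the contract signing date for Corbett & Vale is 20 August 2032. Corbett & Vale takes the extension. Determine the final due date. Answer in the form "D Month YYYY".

12 months from 20 August 2032 is 20 August 2033.
Because 20 August 2033 is a Saturday, the deadline becomes 22 August 2033 (Monday).
Add 3 months to 22 August 2033: 22 November 2033.
22 November 2033 falls on a Tuesday, which is a business day, so no adjustment is needed.
So the filing is due 22 November 2033.

22 November 2033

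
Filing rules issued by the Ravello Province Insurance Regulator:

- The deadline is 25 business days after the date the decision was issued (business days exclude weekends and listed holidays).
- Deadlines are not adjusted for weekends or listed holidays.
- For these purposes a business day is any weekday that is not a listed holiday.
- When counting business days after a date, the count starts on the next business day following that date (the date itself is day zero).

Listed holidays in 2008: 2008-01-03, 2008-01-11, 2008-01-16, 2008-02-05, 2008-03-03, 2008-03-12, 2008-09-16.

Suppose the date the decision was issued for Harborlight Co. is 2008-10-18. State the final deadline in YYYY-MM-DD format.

Starting the day after 2008-10-18 and counting 25 business days lands on 2008-11-21.
2008-11-21 falls on a Friday. The rules make no weekend/holiday allowance, so it remains 2008-11-21.
Final deadline: 2008-11-21.

2008-11-21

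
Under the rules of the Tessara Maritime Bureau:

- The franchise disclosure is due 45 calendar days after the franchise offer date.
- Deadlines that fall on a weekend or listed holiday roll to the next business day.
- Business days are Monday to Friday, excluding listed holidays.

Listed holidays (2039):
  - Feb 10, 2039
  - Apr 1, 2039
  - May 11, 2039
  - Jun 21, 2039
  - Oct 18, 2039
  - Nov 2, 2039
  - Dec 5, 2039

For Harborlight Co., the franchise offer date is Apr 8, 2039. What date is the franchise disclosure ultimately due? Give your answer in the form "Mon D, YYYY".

45 calendar days after Apr 8, 2039 is May 23, 2039.
May 23, 2039 is a Monday and not a listed holiday, so it stands.
Deadline: May 23, 2039.

May 23, 2039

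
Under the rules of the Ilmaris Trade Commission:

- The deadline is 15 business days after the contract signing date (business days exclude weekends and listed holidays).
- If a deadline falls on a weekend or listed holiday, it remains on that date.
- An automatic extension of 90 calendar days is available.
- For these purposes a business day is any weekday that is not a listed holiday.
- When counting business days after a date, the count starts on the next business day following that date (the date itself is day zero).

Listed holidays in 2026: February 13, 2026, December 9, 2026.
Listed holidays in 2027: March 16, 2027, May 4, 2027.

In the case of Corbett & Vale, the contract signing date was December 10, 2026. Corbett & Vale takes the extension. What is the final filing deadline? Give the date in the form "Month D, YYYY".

March 31, 2027

Starting the day after December 10, 2026 and counting 15 business days lands on December 31, 2026.
No adjustment is made for weekends or holidays, so December 31, 2026 stands.
With the 90-day extension, December 31, 2026 becomes March 31, 2027.
March 31, 2027 falls on a Wednesday. The rules make no weekend/holiday allowance, so it remains March 31, 2027.
Final deadline: March 31, 2027.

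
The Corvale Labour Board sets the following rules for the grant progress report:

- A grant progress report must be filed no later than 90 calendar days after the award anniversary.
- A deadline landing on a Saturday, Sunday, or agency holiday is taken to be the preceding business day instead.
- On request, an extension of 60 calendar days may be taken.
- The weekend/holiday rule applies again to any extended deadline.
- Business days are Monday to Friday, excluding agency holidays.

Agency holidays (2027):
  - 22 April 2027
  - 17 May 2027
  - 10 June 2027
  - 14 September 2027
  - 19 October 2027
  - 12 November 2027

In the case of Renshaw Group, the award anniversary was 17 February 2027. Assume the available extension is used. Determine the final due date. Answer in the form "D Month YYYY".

16 July 2027

From 17 February 2027, 90 calendar days later is 18 May 2027.
18 May 2027 falls on a Tuesday, which is a business day, so no adjustment is needed.
With the 60-day extension, 18 May 2027 becomes 17 July 2027.
Because 17 July 2027 is a Saturday, the deadline becomes 16 July 2027 (Friday).
Deadline: 16 July 2027.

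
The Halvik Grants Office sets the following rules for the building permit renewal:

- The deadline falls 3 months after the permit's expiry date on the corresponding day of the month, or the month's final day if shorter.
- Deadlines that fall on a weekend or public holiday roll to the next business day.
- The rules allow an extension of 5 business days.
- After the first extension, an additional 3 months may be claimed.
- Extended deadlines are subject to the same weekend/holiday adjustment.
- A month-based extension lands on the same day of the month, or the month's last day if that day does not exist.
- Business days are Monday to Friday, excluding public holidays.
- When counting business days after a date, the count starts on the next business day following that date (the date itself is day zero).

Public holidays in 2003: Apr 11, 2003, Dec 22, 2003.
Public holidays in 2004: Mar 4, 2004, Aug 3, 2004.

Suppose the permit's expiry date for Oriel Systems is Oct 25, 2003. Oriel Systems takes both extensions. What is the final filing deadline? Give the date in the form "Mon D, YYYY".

May 3, 2004

3 months after Oct 25, 2003, on the same day of the month, is Jan 25, 2004.
Jan 25, 2004 falls on a Sunday. Rolling to the next business day gives Jan 26, 2004, a Monday.
Counting 5 further business days from Jan 26, 2004 reaches Feb 2, 2004.
Feb 2, 2004 is a Monday and not a listed holiday, so it stands.
The 3 months extension carries Feb 2, 2004 to May 2, 2004.
Because May 2, 2004 is a Sunday, the deadline becomes May 3, 2004 (Monday).
Deadline: May 3, 2004.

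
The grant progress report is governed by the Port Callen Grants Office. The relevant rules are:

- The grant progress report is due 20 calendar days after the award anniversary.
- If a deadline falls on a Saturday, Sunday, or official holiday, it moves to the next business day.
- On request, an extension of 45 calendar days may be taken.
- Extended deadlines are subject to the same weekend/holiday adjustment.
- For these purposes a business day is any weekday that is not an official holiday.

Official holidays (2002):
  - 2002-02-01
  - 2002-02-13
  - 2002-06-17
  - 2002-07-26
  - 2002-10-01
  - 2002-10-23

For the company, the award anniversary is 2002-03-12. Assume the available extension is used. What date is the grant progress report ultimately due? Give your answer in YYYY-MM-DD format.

Adding 20 calendar days to 2002-03-12 gives 2002-04-01.
2002-04-01 is a Monday and not a listed holiday, so it stands.
The 45-calendar-day extension moves the deadline from 2002-04-01 to 2002-05-16.
2002-05-16 falls on a Thursday, which is a business day, so no adjustment is needed.
So the filing is due 2002-05-16.

2002-05-16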